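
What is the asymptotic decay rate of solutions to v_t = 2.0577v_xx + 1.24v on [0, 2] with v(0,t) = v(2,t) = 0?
Eigenvalues: λₙ = 2.0577n²π²/2² - 1.24.
First three modes:
  n=1: λ₁ = 2.0577π²/2² - 1.24 ≈ 3.837
  n=2: λ₂ = 8.2308π²/2² - 1.24 ≈ 19.069
  n=3: λ₃ = 18.5193π²/2² - 1.24 ≈ 44.455
Since 2.0577π²/2² ≈ 5.077 > 1.24, all λₙ > 0.
The n=1 mode decays slowest → dominates as t → ∞.
Asymptotic: v ~ c₁ sin(πx/2) e^{-λ₁t} with decay rate λ₁ ≈ 3.837.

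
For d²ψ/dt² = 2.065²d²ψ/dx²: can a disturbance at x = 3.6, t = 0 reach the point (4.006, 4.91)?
Yes. The domain of dependence is [-6.13315, 14.14515], and 3.6 ∈ [-6.13315, 14.14515].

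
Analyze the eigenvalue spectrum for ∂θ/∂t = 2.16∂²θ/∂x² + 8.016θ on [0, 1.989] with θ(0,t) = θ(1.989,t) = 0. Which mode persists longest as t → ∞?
Eigenvalues: λₙ = 2.16n²π²/1.989² - 8.016.
First three modes:
  n=1: λ₁ = 2.16π²/1.989² - 8.016 ≈ -2.627
  n=2: λ₂ = 8.64π²/1.989² - 8.016 ≈ 13.539
  n=3: λ₃ = 19.44π²/1.989² - 8.016 ≈ 40.482
Since 2.16π²/1.989² ≈ 5.389 < 8.016, λ₁ < 0.
The n=1 mode grows fastest (−λₙ is largest for n=1) → dominates.
Asymptotic: θ ~ c₁ sin(πx/1.989) e^{2.627t} (exponential growth at rate −λ₁ ≈ 2.627).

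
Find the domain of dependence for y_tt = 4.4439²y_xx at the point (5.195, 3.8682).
Domain of dependence: [-11.99489398, 22.38489398]. Signals travel at speed 4.4439, so data within |x - 5.195| ≤ 4.4439·3.8682 = 17.18989398 can reach the point.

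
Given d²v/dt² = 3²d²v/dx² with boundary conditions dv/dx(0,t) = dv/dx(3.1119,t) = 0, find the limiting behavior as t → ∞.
v oscillates about a mean that drifts linearly in t (generically unbounded; no decay). There is no damping, so the nonconstant modes persist as standing waves (energy conserved, no decay). But with Neumann conditions at both ends the constant mode has eigenvalue 0: the spatial mean M(t) of v satisfies M'' = 0, so M(t) = M(0) + M'(0)·t. Unless the initial velocity has zero mean (∫v_t(x,0)dx = 0), the solution grows linearly in t (unbounded, though not exponentially); if it does have zero mean, the solution stays bounded and simply oscillates.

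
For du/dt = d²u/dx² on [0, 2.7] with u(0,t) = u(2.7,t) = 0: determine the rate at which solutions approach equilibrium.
Eigenvalues: λₙ = n²π²/2.7².
First three modes:
  n=1: λ₁ = π²/2.7² ≈ 1.354
  n=2: λ₂ = 4π²/2.7² ≈ 5.415 (4× faster decay)
  n=3: λ₃ = 9π²/2.7² ≈ 12.185 (9× faster decay)
As t → ∞, higher modes decay exponentially faster. The n=1 mode dominates: u ~ c₁ sin(πx/2.7) e^{-λ₁t}.
Decay rate: λ₁ = π²/2.7² ≈ 1.354.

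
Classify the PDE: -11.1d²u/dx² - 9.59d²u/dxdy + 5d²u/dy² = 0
A = -11.1, B = -9.59, C = 5. Discriminant B² - 4AC = 313.9681. Since 313.9681 > 0, hyperbolic.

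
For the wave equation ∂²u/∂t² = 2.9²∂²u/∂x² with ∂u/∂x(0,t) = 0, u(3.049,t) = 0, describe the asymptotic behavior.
u oscillates (no decay). Energy is conserved; the solution oscillates indefinitely as standing waves.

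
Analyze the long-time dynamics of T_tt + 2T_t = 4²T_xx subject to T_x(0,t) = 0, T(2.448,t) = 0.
Long-time behavior: T → 0. Damping (γ=2) dissipates energy; oscillations decay exponentially.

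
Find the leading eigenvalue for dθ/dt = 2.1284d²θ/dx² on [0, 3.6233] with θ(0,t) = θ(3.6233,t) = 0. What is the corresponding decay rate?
Eigenvalues: λₙ = 2.1284n²π²/3.6233².
First three modes:
  n=1: λ₁ = 2.1284π²/3.6233² ≈ 1.6
  n=2: λ₂ = 8.5136π²/3.6233² ≈ 6.4 (4× faster decay)
  n=3: λ₃ = 19.1556π²/3.6233² ≈ 14.401 (9× faster decay)
As t → ∞, higher modes decay exponentially faster. The n=1 mode dominates: θ ~ c₁ sin(πx/3.6233) e^{-λ₁t}.
Decay rate: λ₁ = 2.1284π²/3.6233² ≈ 1.6.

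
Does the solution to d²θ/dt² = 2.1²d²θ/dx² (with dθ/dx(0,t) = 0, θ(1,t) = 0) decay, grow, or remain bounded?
θ oscillates (no decay). Energy is conserved; the solution oscillates indefinitely as standing waves.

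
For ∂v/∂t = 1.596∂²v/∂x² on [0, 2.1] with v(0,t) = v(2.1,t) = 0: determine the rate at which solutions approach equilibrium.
Eigenvalues: λₙ = 1.596n²π²/2.1².
First three modes:
  n=1: λ₁ = 1.596π²/2.1² ≈ 3.572
  n=2: λ₂ = 6.384π²/2.1² ≈ 14.287 (4× faster decay)
  n=3: λ₃ = 14.364π²/2.1² ≈ 32.147 (9× faster decay)
As t → ∞, higher modes decay exponentially faster. The n=1 mode dominates: v ~ c₁ sin(πx/2.1) e^{-λ₁t}.
Decay rate: λ₁ = 1.596π²/2.1² ≈ 3.572.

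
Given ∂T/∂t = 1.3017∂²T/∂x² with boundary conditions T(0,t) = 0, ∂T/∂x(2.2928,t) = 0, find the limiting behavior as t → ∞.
T → 0. Heat escapes through the Dirichlet boundary.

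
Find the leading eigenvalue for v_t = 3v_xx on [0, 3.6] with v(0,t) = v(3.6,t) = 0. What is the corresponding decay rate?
Eigenvalues: λₙ = 3n²π²/3.6².
First three modes:
  n=1: λ₁ = 3π²/3.6² ≈ 2.285
  n=2: λ₂ = 12π²/3.6² ≈ 9.139 (4× faster decay)
  n=3: λ₃ = 27π²/3.6² ≈ 20.562 (9× faster decay)
As t → ∞, higher modes decay exponentially faster. The n=1 mode dominates: v ~ c₁ sin(πx/3.6) e^{-λ₁t}.
Decay rate: λ₁ = 3π²/3.6² ≈ 2.285.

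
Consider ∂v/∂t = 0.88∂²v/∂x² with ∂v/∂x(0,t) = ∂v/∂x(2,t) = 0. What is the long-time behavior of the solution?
As t → ∞, v → constant (steady state). Heat is conserved (no flux at boundaries); solution approaches the spatial average.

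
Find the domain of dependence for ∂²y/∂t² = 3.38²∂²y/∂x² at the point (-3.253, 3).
Domain of dependence: [-13.393, 6.887]. Signals travel at speed 3.38, so data within |x - -3.253| ≤ 3.38·3 = 10.14 can reach the point.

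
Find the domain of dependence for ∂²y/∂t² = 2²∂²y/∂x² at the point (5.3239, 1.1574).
Domain of dependence: [3.0091, 7.6387]. Signals travel at speed 2, so data within |x - 5.3239| ≤ 2·1.1574 = 2.3148 can reach the point.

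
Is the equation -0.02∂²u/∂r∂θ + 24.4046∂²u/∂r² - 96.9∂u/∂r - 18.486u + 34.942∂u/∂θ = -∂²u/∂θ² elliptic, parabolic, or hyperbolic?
Rewriting in standard form: 24.4046∂²u/∂r² - 0.02∂²u/∂r∂θ + ∂²u/∂θ² - 96.9∂u/∂r + 34.942∂u/∂θ - 18.486u = 0. Computing B² - 4AC with A = 24.4046, B = -0.02, C = 1: discriminant = -97.618 (negative). Answer: elliptic.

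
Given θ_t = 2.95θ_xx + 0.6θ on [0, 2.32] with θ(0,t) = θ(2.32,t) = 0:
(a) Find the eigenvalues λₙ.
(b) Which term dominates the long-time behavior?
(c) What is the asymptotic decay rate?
Eigenvalues: λₙ = 2.95n²π²/2.32² - 0.6.
First three modes:
  n=1: λ₁ = 2.95π²/2.32² - 0.6 ≈ 4.809
  n=2: λ₂ = 11.8π²/2.32² - 0.6 ≈ 21.037
  n=3: λ₃ = 26.55π²/2.32² - 0.6 ≈ 48.084
Since 2.95π²/2.32² ≈ 5.409 > 0.6, all λₙ > 0.
The n=1 mode decays slowest → dominates as t → ∞.
Asymptotic: θ ~ c₁ sin(πx/2.32) e^{-λ₁t} with decay rate λ₁ ≈ 4.809.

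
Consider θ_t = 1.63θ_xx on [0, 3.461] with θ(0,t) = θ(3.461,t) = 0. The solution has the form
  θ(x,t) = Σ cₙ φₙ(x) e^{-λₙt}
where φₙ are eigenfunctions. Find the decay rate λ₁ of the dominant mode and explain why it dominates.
Eigenvalues: λₙ = 1.63n²π²/3.461².
First three modes:
  n=1: λ₁ = 1.63π²/3.461² ≈ 1.343
  n=2: λ₂ = 6.52π²/3.461² ≈ 5.372 (4× faster decay)
  n=3: λ₃ = 14.67π²/3.461² ≈ 12.087 (9× faster decay)
As t → ∞, higher modes decay exponentially faster. The n=1 mode dominates: θ ~ c₁ sin(πx/3.461) e^{-λ₁t}.
Decay rate: λ₁ = 1.63π²/3.461² ≈ 1.343.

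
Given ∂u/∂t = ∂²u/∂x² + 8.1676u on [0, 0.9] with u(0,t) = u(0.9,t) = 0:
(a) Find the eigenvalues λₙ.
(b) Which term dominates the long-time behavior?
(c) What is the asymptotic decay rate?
Eigenvalues: λₙ = n²π²/0.9² - 8.1676.
First three modes:
  n=1: λ₁ = π²/0.9² - 8.1676 ≈ 4.017
  n=2: λ₂ = 4π²/0.9² - 8.1676 ≈ 40.571
  n=3: λ₃ = 9π²/0.9² - 8.1676 ≈ 101.495
Since π²/0.9² ≈ 12.185 > 8.1676, all λₙ > 0.
The n=1 mode decays slowest → dominates as t → ∞.
Asymptotic: u ~ c₁ sin(πx/0.9) e^{-λ₁t} with decay rate λ₁ ≈ 4.017.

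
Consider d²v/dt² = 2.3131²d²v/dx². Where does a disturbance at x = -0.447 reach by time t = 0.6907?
Domain of influence: [-2.04465817, 1.15065817]. Data at x = -0.447 spreads outward at speed 2.3131.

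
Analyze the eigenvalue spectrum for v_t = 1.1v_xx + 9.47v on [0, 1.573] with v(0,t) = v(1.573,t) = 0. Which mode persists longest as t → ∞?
Eigenvalues: λₙ = 1.1n²π²/1.573² - 9.47.
First three modes:
  n=1: λ₁ = 1.1π²/1.573² - 9.47 ≈ -5.082
  n=2: λ₂ = 4.4π²/1.573² - 9.47 ≈ 8.081
  n=3: λ₃ = 9.9π²/1.573² - 9.47 ≈ 30.019
Since 1.1π²/1.573² ≈ 4.388 < 9.47, λ₁ < 0.
The n=1 mode grows fastest (−λₙ is largest for n=1) → dominates.
Asymptotic: v ~ c₁ sin(πx/1.573) e^{5.082t} (exponential growth at rate −λ₁ ≈ 5.082).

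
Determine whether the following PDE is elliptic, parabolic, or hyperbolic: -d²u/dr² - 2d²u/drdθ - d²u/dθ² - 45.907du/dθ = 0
Coefficients: A = -1, B = -2, C = -1. B² - 4AC = 0, which is zero, so the equation is parabolic.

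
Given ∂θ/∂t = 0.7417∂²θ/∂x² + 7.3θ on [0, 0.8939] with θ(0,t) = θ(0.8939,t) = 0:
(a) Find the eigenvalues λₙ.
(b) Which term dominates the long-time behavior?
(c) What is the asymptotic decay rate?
Eigenvalues: λₙ = 0.7417n²π²/0.8939² - 7.3.
First three modes:
  n=1: λ₁ = 0.7417π²/0.8939² - 7.3 ≈ 1.861
  n=2: λ₂ = 2.9668π²/0.8939² - 7.3 ≈ 29.345
  n=3: λ₃ = 6.6753π²/0.8939² - 7.3 ≈ 75.15
Since 0.7417π²/0.8939² ≈ 9.161 > 7.3, all λₙ > 0.
The n=1 mode decays slowest → dominates as t → ∞.
Asymptotic: θ ~ c₁ sin(πx/0.8939) e^{-λ₁t} with decay rate λ₁ ≈ 1.861.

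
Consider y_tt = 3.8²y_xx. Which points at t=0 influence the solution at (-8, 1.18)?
Domain of dependence: [-12.484, -3.516]. Signals travel at speed 3.8, so data within |x - -8| ≤ 3.8·1.18 = 4.484 can reach the point.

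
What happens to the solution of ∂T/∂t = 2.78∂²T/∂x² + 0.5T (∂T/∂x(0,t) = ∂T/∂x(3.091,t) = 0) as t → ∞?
T grows unboundedly. With Neumann BCs the constant mode has diffusion eigenvalue 0, so any r > 0 makes it grow like e^(0.5t); solution grows exponentially.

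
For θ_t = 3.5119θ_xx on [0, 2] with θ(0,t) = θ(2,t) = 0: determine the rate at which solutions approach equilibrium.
Eigenvalues: λₙ = 3.5119n²π²/2².
First three modes:
  n=1: λ₁ = 3.5119π²/2² ≈ 8.665
  n=2: λ₂ = 14.0476π²/2² ≈ 34.661 (4× faster decay)
  n=3: λ₃ = 31.6071π²/2² ≈ 77.987 (9× faster decay)
As t → ∞, higher modes decay exponentially faster. The n=1 mode dominates: θ ~ c₁ sin(πx/2) e^{-λ₁t}.
Decay rate: λ₁ = 3.5119π²/2² ≈ 8.665.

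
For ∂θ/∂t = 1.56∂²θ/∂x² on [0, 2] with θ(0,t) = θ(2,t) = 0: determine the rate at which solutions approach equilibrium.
Eigenvalues: λₙ = 1.56n²π²/2².
First three modes:
  n=1: λ₁ = 1.56π²/2² ≈ 3.849
  n=2: λ₂ = 6.24π²/2² ≈ 15.397 (4× faster decay)
  n=3: λ₃ = 14.04π²/2² ≈ 34.642 (9× faster decay)
As t → ∞, higher modes decay exponentially faster. The n=1 mode dominates: θ ~ c₁ sin(πx/2) e^{-λ₁t}.
Decay rate: λ₁ = 1.56π²/2² ≈ 3.849.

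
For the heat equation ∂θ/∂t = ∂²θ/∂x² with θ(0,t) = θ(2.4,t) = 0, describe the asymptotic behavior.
θ → 0. Heat diffuses out through both boundaries.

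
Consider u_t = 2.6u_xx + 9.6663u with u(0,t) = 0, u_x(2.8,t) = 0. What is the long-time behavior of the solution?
As t → ∞, u grows unboundedly. Reaction dominates diffusion (r=9.6663 > κπ²/(4L²)≈0.82); solution grows exponentially.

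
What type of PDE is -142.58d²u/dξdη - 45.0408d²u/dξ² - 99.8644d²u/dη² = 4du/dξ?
Rewriting in standard form: -45.0408d²u/dξ² - 142.58d²u/dξdη - 99.8644d²u/dη² - 4du/dξ = 0. With A = -45.0408, B = -142.58, C = -99.8644, the discriminant is 2337.16652992. This is a hyperbolic PDE.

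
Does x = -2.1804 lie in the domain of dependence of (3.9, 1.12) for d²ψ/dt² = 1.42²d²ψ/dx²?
No. The domain of dependence is [2.3096, 5.4904], and -2.1804 is outside this interval.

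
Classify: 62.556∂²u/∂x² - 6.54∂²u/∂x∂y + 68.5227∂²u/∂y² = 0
Elliptic (discriminant = -17103.2524848).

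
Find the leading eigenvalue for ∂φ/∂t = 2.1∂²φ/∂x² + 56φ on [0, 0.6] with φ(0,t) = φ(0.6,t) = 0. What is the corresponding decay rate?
Eigenvalues: λₙ = 2.1n²π²/0.6² - 56.
First three modes:
  n=1: λ₁ = 2.1π²/0.6² - 56 ≈ 1.573
  n=2: λ₂ = 8.4π²/0.6² - 56 ≈ 174.291
  n=3: λ₃ = 18.9π²/0.6² - 56 ≈ 462.154
Since 2.1π²/0.6² ≈ 57.573 > 56, all λₙ > 0.
The n=1 mode decays slowest → dominates as t → ∞.
Asymptotic: φ ~ c₁ sin(πx/0.6) e^{-λ₁t} with decay rate λ₁ ≈ 1.573.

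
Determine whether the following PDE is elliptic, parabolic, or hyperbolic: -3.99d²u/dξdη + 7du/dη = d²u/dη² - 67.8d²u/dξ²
Rewriting in standard form: 67.8d²u/dξ² - 3.99d²u/dξdη - d²u/dη² + 7du/dη = 0. Coefficients: A = 67.8, B = -3.99, C = -1. B² - 4AC = 287.1201, which is positive, so the equation is hyperbolic.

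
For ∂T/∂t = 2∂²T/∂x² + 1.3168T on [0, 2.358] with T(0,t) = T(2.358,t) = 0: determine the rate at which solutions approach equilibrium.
Eigenvalues: λₙ = 2n²π²/2.358² - 1.3168.
First three modes:
  n=1: λ₁ = 2π²/2.358² - 1.3168 ≈ 2.233
  n=2: λ₂ = 8π²/2.358² - 1.3168 ≈ 12.884
  n=3: λ₃ = 18π²/2.358² - 1.3168 ≈ 30.634
Since 2π²/2.358² ≈ 3.55 > 1.3168, all λₙ > 0.
The n=1 mode decays slowest → dominates as t → ∞.
Asymptotic: T ~ c₁ sin(πx/2.358) e^{-λ₁t} with decay rate λ₁ ≈ 2.233.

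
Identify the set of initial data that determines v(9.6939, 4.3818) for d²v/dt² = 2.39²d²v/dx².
Domain of dependence: [-0.778602, 20.166402]. Signals travel at speed 2.39, so data within |x - 9.6939| ≤ 2.39·4.3818 = 10.472502 can reach the point.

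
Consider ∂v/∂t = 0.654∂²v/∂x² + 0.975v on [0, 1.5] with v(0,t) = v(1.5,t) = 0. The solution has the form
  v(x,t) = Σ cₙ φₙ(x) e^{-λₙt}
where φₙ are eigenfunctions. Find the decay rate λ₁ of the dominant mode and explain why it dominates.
Eigenvalues: λₙ = 0.654n²π²/1.5² - 0.975.
First three modes:
  n=1: λ₁ = 0.654π²/1.5² - 0.975 ≈ 1.894
  n=2: λ₂ = 2.616π²/1.5² - 0.975 ≈ 10.5
  n=3: λ₃ = 5.886π²/1.5² - 0.975 ≈ 24.844
Since 0.654π²/1.5² ≈ 2.869 > 0.975, all λₙ > 0.
The n=1 mode decays slowest → dominates as t → ∞.
Asymptotic: v ~ c₁ sin(πx/1.5) e^{-λ₁t} with decay rate λ₁ ≈ 1.894.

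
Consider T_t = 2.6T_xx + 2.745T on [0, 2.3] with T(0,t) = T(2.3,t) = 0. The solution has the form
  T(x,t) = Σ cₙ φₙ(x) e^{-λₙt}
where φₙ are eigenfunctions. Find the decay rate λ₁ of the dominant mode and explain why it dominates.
Eigenvalues: λₙ = 2.6n²π²/2.3² - 2.745.
First three modes:
  n=1: λ₁ = 2.6π²/2.3² - 2.745 ≈ 2.106
  n=2: λ₂ = 10.4π²/2.3² - 2.745 ≈ 16.658
  n=3: λ₃ = 23.4π²/2.3² - 2.745 ≈ 40.913
Since 2.6π²/2.3² ≈ 4.851 > 2.745, all λₙ > 0.
The n=1 mode decays slowest → dominates as t → ∞.
Asymptotic: T ~ c₁ sin(πx/2.3) e^{-λ₁t} with decay rate λ₁ ≈ 2.106.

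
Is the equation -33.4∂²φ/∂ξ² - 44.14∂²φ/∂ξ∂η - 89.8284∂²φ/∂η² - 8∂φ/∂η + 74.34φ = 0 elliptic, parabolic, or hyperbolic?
Computing B² - 4AC with A = -33.4, B = -44.14, C = -89.8284: discriminant = -10052.73464 (negative). Answer: elliptic.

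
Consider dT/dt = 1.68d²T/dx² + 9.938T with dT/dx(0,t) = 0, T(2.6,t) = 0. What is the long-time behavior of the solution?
As t → ∞, T grows unboundedly. Reaction dominates diffusion (r=9.938 > κπ²/(4L²)≈0.61); solution grows exponentially.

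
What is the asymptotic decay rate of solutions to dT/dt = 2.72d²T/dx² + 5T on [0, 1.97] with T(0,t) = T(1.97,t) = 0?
Eigenvalues: λₙ = 2.72n²π²/1.97² - 5.
First three modes:
  n=1: λ₁ = 2.72π²/1.97² - 5 ≈ 1.917
  n=2: λ₂ = 10.88π²/1.97² - 5 ≈ 22.669
  n=3: λ₃ = 24.48π²/1.97² - 5 ≈ 57.256
Since 2.72π²/1.97² ≈ 6.917 > 5, all λₙ > 0.
The n=1 mode decays slowest → dominates as t → ∞.
Asymptotic: T ~ c₁ sin(πx/1.97) e^{-λ₁t} with decay rate λ₁ ≈ 1.917.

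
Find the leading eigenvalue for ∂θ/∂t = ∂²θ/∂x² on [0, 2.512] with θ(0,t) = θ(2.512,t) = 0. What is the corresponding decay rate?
Eigenvalues: λₙ = n²π²/2.512².
First three modes:
  n=1: λ₁ = π²/2.512² ≈ 1.564
  n=2: λ₂ = 4π²/2.512² ≈ 6.256 (4× faster decay)
  n=3: λ₃ = 9π²/2.512² ≈ 14.077 (9× faster decay)
As t → ∞, higher modes decay exponentially faster. The n=1 mode dominates: θ ~ c₁ sin(πx/2.512) e^{-λ₁t}.
Decay rate: λ₁ = π²/2.512² ≈ 1.564.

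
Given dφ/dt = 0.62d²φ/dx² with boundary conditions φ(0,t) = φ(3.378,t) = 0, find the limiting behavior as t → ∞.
φ → 0. Heat diffuses out through both boundaries.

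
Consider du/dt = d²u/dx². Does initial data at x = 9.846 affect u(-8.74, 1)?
Yes, for any finite x. The heat equation has infinite propagation speed, so all initial data affects all points at any t > 0.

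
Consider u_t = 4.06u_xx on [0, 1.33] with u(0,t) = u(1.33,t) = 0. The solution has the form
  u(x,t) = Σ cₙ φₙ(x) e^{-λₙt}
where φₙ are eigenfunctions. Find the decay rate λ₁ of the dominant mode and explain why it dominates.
Eigenvalues: λₙ = 4.06n²π²/1.33².
First three modes:
  n=1: λ₁ = 4.06π²/1.33² ≈ 22.653
  n=2: λ₂ = 16.24π²/1.33² ≈ 90.611 (4× faster decay)
  n=3: λ₃ = 36.54π²/1.33² ≈ 203.875 (9× faster decay)
As t → ∞, higher modes decay exponentially faster. The n=1 mode dominates: u ~ c₁ sin(πx/1.33) e^{-λ₁t}.
Decay rate: λ₁ = 4.06π²/1.33² ≈ 22.653.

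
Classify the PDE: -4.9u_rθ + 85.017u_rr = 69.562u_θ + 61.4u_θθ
Rewriting in standard form: 85.017u_rr - 4.9u_rθ - 61.4u_θθ - 69.562u_θ = 0. A = 85.017, B = -4.9, C = -61.4. Discriminant B² - 4AC = 20904.1852. Since 20904.1852 > 0, hyperbolic.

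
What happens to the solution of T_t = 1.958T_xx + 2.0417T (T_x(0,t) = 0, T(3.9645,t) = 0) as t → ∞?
T grows unboundedly. Reaction dominates diffusion (r=2.0417 > κπ²/(4L²)≈0.31); solution grows exponentially.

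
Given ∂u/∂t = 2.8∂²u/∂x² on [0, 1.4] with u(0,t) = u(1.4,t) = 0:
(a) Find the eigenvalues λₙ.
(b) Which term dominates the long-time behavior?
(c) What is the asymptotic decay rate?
Eigenvalues: λₙ = 2.8n²π²/1.4².
First three modes:
  n=1: λ₁ = 2.8π²/1.4² ≈ 14.099
  n=2: λ₂ = 11.2π²/1.4² ≈ 56.398 (4× faster decay)
  n=3: λ₃ = 25.2π²/1.4² ≈ 126.895 (9× faster decay)
As t → ∞, higher modes decay exponentially faster. The n=1 mode dominates: u ~ c₁ sin(πx/1.4) e^{-λ₁t}.
Decay rate: λ₁ = 2.8π²/1.4² ≈ 14.099.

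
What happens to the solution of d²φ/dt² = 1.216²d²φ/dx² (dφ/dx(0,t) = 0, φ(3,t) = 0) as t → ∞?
φ oscillates (no decay). Energy is conserved; the solution oscillates indefinitely as standing waves.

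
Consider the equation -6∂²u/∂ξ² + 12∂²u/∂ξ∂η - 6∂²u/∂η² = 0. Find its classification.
Parabolic. (A = -6, B = 12, C = -6 gives B² - 4AC = 0.)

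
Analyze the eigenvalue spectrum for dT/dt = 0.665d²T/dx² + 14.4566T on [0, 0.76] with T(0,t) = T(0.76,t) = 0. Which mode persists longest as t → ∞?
Eigenvalues: λₙ = 0.665n²π²/0.76² - 14.4566.
First three modes:
  n=1: λ₁ = 0.665π²/0.76² - 14.4566 ≈ -3.094
  n=2: λ₂ = 2.66π²/0.76² - 14.4566 ≈ 30.996
  n=3: λ₃ = 5.985π²/0.76² - 14.4566 ≈ 87.811
Since 0.665π²/0.76² ≈ 11.363 < 14.4566, λ₁ < 0.
The n=1 mode grows fastest (−λₙ is largest for n=1) → dominates.
Asymptotic: T ~ c₁ sin(πx/0.76) e^{3.094t} (exponential growth at rate −λ₁ ≈ 3.094).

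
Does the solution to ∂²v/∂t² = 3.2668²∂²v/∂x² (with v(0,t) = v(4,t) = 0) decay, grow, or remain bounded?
v oscillates (no decay). Energy is conserved; the solution oscillates indefinitely as standing waves.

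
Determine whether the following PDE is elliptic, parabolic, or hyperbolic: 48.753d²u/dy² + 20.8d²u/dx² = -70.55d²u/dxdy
Rewriting in standard form: 20.8d²u/dx² + 70.55d²u/dxdy + 48.753d²u/dy² = 0. Coefficients: A = 20.8, B = 70.55, C = 48.753. B² - 4AC = 921.0529, which is positive, so the equation is hyperbolic.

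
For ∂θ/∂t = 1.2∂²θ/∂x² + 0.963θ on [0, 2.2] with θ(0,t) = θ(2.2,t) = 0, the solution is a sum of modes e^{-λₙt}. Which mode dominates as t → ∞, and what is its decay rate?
Eigenvalues: λₙ = 1.2n²π²/2.2² - 0.963.
First three modes:
  n=1: λ₁ = 1.2π²/2.2² - 0.963 ≈ 1.484
  n=2: λ₂ = 4.8π²/2.2² - 0.963 ≈ 8.825
  n=3: λ₃ = 10.8π²/2.2² - 0.963 ≈ 21.06
Since 1.2π²/2.2² ≈ 2.447 > 0.963, all λₙ > 0.
The n=1 mode decays slowest → dominates as t → ∞.
Asymptotic: θ ~ c₁ sin(πx/2.2) e^{-λ₁t} with decay rate λ₁ ≈ 1.484.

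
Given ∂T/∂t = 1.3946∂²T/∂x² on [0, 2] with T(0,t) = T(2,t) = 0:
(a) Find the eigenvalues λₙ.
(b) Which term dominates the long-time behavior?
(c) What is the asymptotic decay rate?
Eigenvalues: λₙ = 1.3946n²π²/2².
First three modes:
  n=1: λ₁ = 1.3946π²/2² ≈ 3.441
  n=2: λ₂ = 5.5784π²/2² ≈ 13.764 (4× faster decay)
  n=3: λ₃ = 12.5514π²/2² ≈ 30.969 (9× faster decay)
As t → ∞, higher modes decay exponentially faster. The n=1 mode dominates: T ~ c₁ sin(πx/2) e^{-λ₁t}.
Decay rate: λ₁ = 1.3946π²/2² ≈ 3.441.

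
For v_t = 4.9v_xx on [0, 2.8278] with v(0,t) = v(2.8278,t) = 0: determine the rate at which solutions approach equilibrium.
Eigenvalues: λₙ = 4.9n²π²/2.8278².
First three modes:
  n=1: λ₁ = 4.9π²/2.8278² ≈ 6.048
  n=2: λ₂ = 19.6π²/2.8278² ≈ 24.191 (4× faster decay)
  n=3: λ₃ = 44.1π²/2.8278² ≈ 54.43 (9× faster decay)
As t → ∞, higher modes decay exponentially faster. The n=1 mode dominates: v ~ c₁ sin(πx/2.8278) e^{-λ₁t}.
Decay rate: λ₁ = 4.9π²/2.8278² ≈ 6.048.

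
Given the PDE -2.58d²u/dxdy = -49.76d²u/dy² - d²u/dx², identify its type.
Rewriting in standard form: d²u/dx² - 2.58d²u/dxdy + 49.76d²u/dy² = 0. The second-order coefficients are A = 1, B = -2.58, C = 49.76. Since B² - 4AC = -192.3836 < 0, this is an elliptic PDE.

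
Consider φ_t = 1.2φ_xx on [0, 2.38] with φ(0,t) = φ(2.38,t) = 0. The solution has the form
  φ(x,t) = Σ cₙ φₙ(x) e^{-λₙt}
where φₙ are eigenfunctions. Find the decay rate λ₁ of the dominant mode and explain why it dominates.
Eigenvalues: λₙ = 1.2n²π²/2.38².
First three modes:
  n=1: λ₁ = 1.2π²/2.38² ≈ 2.091
  n=2: λ₂ = 4.8π²/2.38² ≈ 8.363 (4× faster decay)
  n=3: λ₃ = 10.8π²/2.38² ≈ 18.818 (9× faster decay)
As t → ∞, higher modes decay exponentially faster. The n=1 mode dominates: φ ~ c₁ sin(πx/2.38) e^{-λ₁t}.
Decay rate: λ₁ = 1.2π²/2.38² ≈ 2.091.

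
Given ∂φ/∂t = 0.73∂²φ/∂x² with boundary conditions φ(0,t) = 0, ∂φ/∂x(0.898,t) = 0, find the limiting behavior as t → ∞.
φ → 0. Heat escapes through the Dirichlet boundary.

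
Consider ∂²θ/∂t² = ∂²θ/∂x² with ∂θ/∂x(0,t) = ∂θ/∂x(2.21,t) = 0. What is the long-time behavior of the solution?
As t → ∞, θ oscillates about a mean that drifts linearly in t (generically unbounded; no decay). There is no damping, so the nonconstant modes persist as standing waves (energy conserved, no decay). But with Neumann conditions at both ends the constant mode has eigenvalue 0: the spatial mean M(t) of θ satisfies M'' = 0, so M(t) = M(0) + M'(0)·t. Unless the initial velocity has zero mean (∫θ_t(x,0)dx = 0), the solution grows linearly in t (unbounded, though not exponentially); if it does have zero mean, the solution stays bounded and simply oscillates.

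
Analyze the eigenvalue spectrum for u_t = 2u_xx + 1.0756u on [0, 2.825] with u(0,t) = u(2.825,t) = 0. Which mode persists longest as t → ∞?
Eigenvalues: λₙ = 2n²π²/2.825² - 1.0756.
First three modes:
  n=1: λ₁ = 2π²/2.825² - 1.0756 ≈ 1.398
  n=2: λ₂ = 8π²/2.825² - 1.0756 ≈ 8.818
  n=3: λ₃ = 18π²/2.825² - 1.0756 ≈ 21.185
Since 2π²/2.825² ≈ 2.473 > 1.0756, all λₙ > 0.
The n=1 mode decays slowest → dominates as t → ∞.
Asymptotic: u ~ c₁ sin(πx/2.825) e^{-λ₁t} with decay rate λ₁ ≈ 1.398.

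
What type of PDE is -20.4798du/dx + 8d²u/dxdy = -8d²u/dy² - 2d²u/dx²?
Rewriting in standard form: 2d²u/dx² + 8d²u/dxdy + 8d²u/dy² - 20.4798du/dx = 0. With A = 2, B = 8, C = 8, the discriminant is 0. This is a parabolic PDE.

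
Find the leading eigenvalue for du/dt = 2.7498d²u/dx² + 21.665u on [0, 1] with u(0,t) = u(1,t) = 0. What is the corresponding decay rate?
Eigenvalues: λₙ = 2.7498n²π²/1² - 21.665.
First three modes:
  n=1: λ₁ = 2.7498π² - 21.665 ≈ 5.474
  n=2: λ₂ = 10.9992π² - 21.665 ≈ 86.893
  n=3: λ₃ = 24.7482π² - 21.665 ≈ 222.59
Since 2.7498π² ≈ 27.139 > 21.665, all λₙ > 0.
The n=1 mode decays slowest → dominates as t → ∞.
Asymptotic: u ~ c₁ sin(πx/1) e^{-λ₁t} with decay rate λ₁ ≈ 5.474.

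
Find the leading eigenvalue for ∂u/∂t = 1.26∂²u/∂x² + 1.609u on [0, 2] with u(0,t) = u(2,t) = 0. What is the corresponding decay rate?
Eigenvalues: λₙ = 1.26n²π²/2² - 1.609.
First three modes:
  n=1: λ₁ = 1.26π²/2² - 1.609 ≈ 1.5
  n=2: λ₂ = 5.04π²/2² - 1.609 ≈ 10.827
  n=3: λ₃ = 11.34π²/2² - 1.609 ≈ 26.371
Since 1.26π²/2² ≈ 3.109 > 1.609, all λₙ > 0.
The n=1 mode decays slowest → dominates as t → ∞.
Asymptotic: u ~ c₁ sin(πx/2) e^{-λ₁t} with decay rate λ₁ ≈ 1.5.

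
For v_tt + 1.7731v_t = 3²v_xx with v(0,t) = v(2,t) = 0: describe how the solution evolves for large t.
v → 0. Damping (γ=1.7731) dissipates energy; oscillations decay exponentially.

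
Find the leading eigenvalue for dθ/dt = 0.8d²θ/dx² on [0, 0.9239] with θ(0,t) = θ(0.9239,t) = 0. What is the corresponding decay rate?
Eigenvalues: λₙ = 0.8n²π²/0.9239².
First three modes:
  n=1: λ₁ = 0.8π²/0.9239² ≈ 9.25
  n=2: λ₂ = 3.2π²/0.9239² ≈ 37 (4× faster decay)
  n=3: λ₃ = 7.2π²/0.9239² ≈ 83.25 (9× faster decay)
As t → ∞, higher modes decay exponentially faster. The n=1 mode dominates: θ ~ c₁ sin(πx/0.9239) e^{-λ₁t}.
Decay rate: λ₁ = 0.8π²/0.9239² ≈ 9.25.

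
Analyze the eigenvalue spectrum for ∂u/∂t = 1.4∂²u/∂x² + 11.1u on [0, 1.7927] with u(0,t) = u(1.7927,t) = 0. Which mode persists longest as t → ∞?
Eigenvalues: λₙ = 1.4n²π²/1.7927² - 11.1.
First three modes:
  n=1: λ₁ = 1.4π²/1.7927² - 11.1 ≈ -6.801
  n=2: λ₂ = 5.6π²/1.7927² - 11.1 ≈ 6.098
  n=3: λ₃ = 12.6π²/1.7927² - 11.1 ≈ 27.595
Since 1.4π²/1.7927² ≈ 4.299 < 11.1, λ₁ < 0.
The n=1 mode grows fastest (−λₙ is largest for n=1) → dominates.
Asymptotic: u ~ c₁ sin(πx/1.7927) e^{6.801t} (exponential growth at rate −λ₁ ≈ 6.801).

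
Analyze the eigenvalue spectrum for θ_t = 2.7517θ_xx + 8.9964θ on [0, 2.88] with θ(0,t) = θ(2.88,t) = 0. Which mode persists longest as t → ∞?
Eigenvalues: λₙ = 2.7517n²π²/2.88² - 8.9964.
First three modes:
  n=1: λ₁ = 2.7517π²/2.88² - 8.9964 ≈ -5.722
  n=2: λ₂ = 11.0068π²/2.88² - 8.9964 ≈ 4.101
  n=3: λ₃ = 24.7653π²/2.88² - 8.9964 ≈ 20.472
Since 2.7517π²/2.88² ≈ 3.274 < 8.9964, λ₁ < 0.
The n=1 mode grows fastest (−λₙ is largest for n=1) → dominates.
Asymptotic: θ ~ c₁ sin(πx/2.88) e^{5.722t} (exponential growth at rate −λ₁ ≈ 5.722).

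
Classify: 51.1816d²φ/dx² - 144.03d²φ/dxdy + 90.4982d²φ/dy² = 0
Hyperbolic (discriminant = 2217.27020752).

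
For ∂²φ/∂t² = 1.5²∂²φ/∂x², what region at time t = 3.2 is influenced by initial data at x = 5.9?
Domain of influence: [1.1, 10.7]. Data at x = 5.9 spreads outward at speed 1.5.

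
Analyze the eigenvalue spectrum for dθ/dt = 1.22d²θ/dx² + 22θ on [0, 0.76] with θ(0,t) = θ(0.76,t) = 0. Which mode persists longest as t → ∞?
Eigenvalues: λₙ = 1.22n²π²/0.76² - 22.
First three modes:
  n=1: λ₁ = 1.22π²/0.76² - 22 ≈ -1.154
  n=2: λ₂ = 4.88π²/0.76² - 22 ≈ 61.386
  n=3: λ₃ = 10.98π²/0.76² - 22 ≈ 165.618
Since 1.22π²/0.76² ≈ 20.846 < 22, λ₁ < 0.
The n=1 mode grows fastest (−λₙ is largest for n=1) → dominates.
Asymptotic: θ ~ c₁ sin(πx/0.76) e^{1.154t} (exponential growth at rate −λ₁ ≈ 1.154).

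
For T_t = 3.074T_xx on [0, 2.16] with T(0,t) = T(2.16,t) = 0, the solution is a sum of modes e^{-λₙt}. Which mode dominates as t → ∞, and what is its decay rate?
Eigenvalues: λₙ = 3.074n²π²/2.16².
First three modes:
  n=1: λ₁ = 3.074π²/2.16² ≈ 6.503
  n=2: λ₂ = 12.296π²/2.16² ≈ 26.011 (4× faster decay)
  n=3: λ₃ = 27.666π²/2.16² ≈ 58.525 (9× faster decay)
As t → ∞, higher modes decay exponentially faster. The n=1 mode dominates: T ~ c₁ sin(πx/2.16) e^{-λ₁t}.
Decay rate: λ₁ = 3.074π²/2.16² ≈ 6.503.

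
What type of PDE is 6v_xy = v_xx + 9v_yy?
Rewriting in standard form: -v_xx + 6v_xy - 9v_yy = 0. With A = -1, B = 6, C = -9, the discriminant is 0. This is a parabolic PDE.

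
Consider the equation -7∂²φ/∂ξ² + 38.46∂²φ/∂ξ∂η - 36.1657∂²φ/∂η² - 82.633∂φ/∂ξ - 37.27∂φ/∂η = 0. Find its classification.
Hyperbolic. (A = -7, B = 38.46, C = -36.1657 gives B² - 4AC = 466.532.)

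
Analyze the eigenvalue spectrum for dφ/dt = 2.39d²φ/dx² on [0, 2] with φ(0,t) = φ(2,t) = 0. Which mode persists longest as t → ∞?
Eigenvalues: λₙ = 2.39n²π²/2².
First three modes:
  n=1: λ₁ = 2.39π²/2² ≈ 5.897
  n=2: λ₂ = 9.56π²/2² ≈ 23.588 (4× faster decay)
  n=3: λ₃ = 21.51π²/2² ≈ 53.074 (9× faster decay)
As t → ∞, higher modes decay exponentially faster. The n=1 mode dominates: φ ~ c₁ sin(πx/2) e^{-λ₁t}.
Decay rate: λ₁ = 2.39π²/2² ≈ 5.897.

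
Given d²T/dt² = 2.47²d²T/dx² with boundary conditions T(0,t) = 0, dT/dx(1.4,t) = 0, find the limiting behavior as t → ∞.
T oscillates (no decay). Energy is conserved; the solution oscillates indefinitely as standing waves.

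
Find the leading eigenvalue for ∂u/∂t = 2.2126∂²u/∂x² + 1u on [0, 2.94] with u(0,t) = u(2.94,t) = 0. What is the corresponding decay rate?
Eigenvalues: λₙ = 2.2126n²π²/2.94² - 1.
First three modes:
  n=1: λ₁ = 2.2126π²/2.94² - 1 ≈ 1.526
  n=2: λ₂ = 8.8504π²/2.94² - 1 ≈ 9.106
  n=3: λ₃ = 19.9134π²/2.94² - 1 ≈ 21.738
Since 2.2126π²/2.94² ≈ 2.526 > 1, all λₙ > 0.
The n=1 mode decays slowest → dominates as t → ∞.
Asymptotic: u ~ c₁ sin(πx/2.94) e^{-λ₁t} with decay rate λ₁ ≈ 1.526.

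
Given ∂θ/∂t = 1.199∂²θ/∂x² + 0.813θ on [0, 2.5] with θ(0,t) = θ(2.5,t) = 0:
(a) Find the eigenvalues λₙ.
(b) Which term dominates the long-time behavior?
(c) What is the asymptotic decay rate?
Eigenvalues: λₙ = 1.199n²π²/2.5² - 0.813.
First three modes:
  n=1: λ₁ = 1.199π²/2.5² - 0.813 ≈ 1.08
  n=2: λ₂ = 4.796π²/2.5² - 0.813 ≈ 6.761
  n=3: λ₃ = 10.791π²/2.5² - 0.813 ≈ 16.227
Since 1.199π²/2.5² ≈ 1.893 > 0.813, all λₙ > 0.
The n=1 mode decays slowest → dominates as t → ∞.
Asymptotic: θ ~ c₁ sin(πx/2.5) e^{-λ₁t} with decay rate λ₁ ≈ 1.08.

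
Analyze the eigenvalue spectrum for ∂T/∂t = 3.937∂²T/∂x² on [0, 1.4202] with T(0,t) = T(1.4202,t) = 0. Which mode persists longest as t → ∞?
Eigenvalues: λₙ = 3.937n²π²/1.4202².
First three modes:
  n=1: λ₁ = 3.937π²/1.4202² ≈ 19.265
  n=2: λ₂ = 15.748π²/1.4202² ≈ 77.059 (4× faster decay)
  n=3: λ₃ = 35.433π²/1.4202² ≈ 173.384 (9× faster decay)
As t → ∞, higher modes decay exponentially faster. The n=1 mode dominates: T ~ c₁ sin(πx/1.4202) e^{-λ₁t}.
Decay rate: λ₁ = 3.937π²/1.4202² ≈ 19.265.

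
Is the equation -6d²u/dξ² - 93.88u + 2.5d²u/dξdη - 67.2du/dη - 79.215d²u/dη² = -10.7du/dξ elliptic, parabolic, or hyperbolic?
Rewriting in standard form: -6d²u/dξ² + 2.5d²u/dξdη - 79.215d²u/dη² + 10.7du/dξ - 67.2du/dη - 93.88u = 0. Computing B² - 4AC with A = -6, B = 2.5, C = -79.215: discriminant = -1894.91 (negative). Answer: elliptic.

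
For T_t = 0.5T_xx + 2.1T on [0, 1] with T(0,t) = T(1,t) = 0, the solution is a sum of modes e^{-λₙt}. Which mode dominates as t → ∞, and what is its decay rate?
Eigenvalues: λₙ = 0.5n²π²/1² - 2.1.
First three modes:
  n=1: λ₁ = 0.5π² - 2.1 ≈ 2.835
  n=2: λ₂ = 2π² - 2.1 ≈ 17.639
  n=3: λ₃ = 4.5π² - 2.1 ≈ 42.313
Since 0.5π² ≈ 4.935 > 2.1, all λₙ > 0.
The n=1 mode decays slowest → dominates as t → ∞.
Asymptotic: T ~ c₁ sin(πx/1) e^{-λ₁t} with decay rate λ₁ ≈ 2.835.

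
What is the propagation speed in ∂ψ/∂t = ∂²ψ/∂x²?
Infinite. The heat equation is parabolic, not hyperbolic, so disturbances propagate instantly.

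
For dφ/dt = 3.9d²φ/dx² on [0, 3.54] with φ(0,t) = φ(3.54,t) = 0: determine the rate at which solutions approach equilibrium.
Eigenvalues: λₙ = 3.9n²π²/3.54².
First three modes:
  n=1: λ₁ = 3.9π²/3.54² ≈ 3.072
  n=2: λ₂ = 15.6π²/3.54² ≈ 12.286 (4× faster decay)
  n=3: λ₃ = 35.1π²/3.54² ≈ 27.644 (9× faster decay)
As t → ∞, higher modes decay exponentially faster. The n=1 mode dominates: φ ~ c₁ sin(πx/3.54) e^{-λ₁t}.
Decay rate: λ₁ = 3.9π²/3.54² ≈ 3.072.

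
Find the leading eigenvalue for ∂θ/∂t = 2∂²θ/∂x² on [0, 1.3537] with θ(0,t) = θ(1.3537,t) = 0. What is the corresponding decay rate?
Eigenvalues: λₙ = 2n²π²/1.3537².
First three modes:
  n=1: λ₁ = 2π²/1.3537² ≈ 10.772
  n=2: λ₂ = 8π²/1.3537² ≈ 43.087 (4× faster decay)
  n=3: λ₃ = 18π²/1.3537² ≈ 96.945 (9× faster decay)
As t → ∞, higher modes decay exponentially faster. The n=1 mode dominates: θ ~ c₁ sin(πx/1.3537) e^{-λ₁t}.
Decay rate: λ₁ = 2π²/1.3537² ≈ 10.772.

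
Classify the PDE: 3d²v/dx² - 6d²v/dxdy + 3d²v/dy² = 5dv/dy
Rewriting in standard form: 3d²v/dx² - 6d²v/dxdy + 3d²v/dy² - 5dv/dy = 0. A = 3, B = -6, C = 3. Discriminant B² - 4AC = 0. Since 0 = 0, parabolic.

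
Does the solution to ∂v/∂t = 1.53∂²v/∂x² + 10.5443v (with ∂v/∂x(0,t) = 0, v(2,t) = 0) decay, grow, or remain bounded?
v grows unboundedly. Reaction dominates diffusion (r=10.5443 > κπ²/(4L²)≈0.94); solution grows exponentially.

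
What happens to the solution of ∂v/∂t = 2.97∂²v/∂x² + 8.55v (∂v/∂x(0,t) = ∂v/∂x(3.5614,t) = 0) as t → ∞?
v grows unboundedly. With Neumann BCs the constant mode has diffusion eigenvalue 0, so any r > 0 makes it grow like e^(8.55t); solution grows exponentially.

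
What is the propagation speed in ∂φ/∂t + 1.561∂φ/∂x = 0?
Speed = 1.561. Information travels along x - 1.561t = const (rightward).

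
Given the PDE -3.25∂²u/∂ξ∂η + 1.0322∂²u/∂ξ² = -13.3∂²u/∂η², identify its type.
Rewriting in standard form: 1.0322∂²u/∂ξ² - 3.25∂²u/∂ξ∂η + 13.3∂²u/∂η² = 0. The second-order coefficients are A = 1.0322, B = -3.25, C = 13.3. Since B² - 4AC = -44.35054 < 0, this is an elliptic PDE.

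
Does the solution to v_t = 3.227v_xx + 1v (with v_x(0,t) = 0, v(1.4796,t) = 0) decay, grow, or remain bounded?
v → 0. Diffusion dominates reaction (r=1 < κπ²/(4L²)≈3.64); solution decays.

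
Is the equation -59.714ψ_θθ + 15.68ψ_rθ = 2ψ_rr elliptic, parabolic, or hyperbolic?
Rewriting in standard form: -2ψ_rr + 15.68ψ_rθ - 59.714ψ_θθ = 0. Computing B² - 4AC with A = -2, B = 15.68, C = -59.714: discriminant = -231.8496 (negative). Answer: elliptic.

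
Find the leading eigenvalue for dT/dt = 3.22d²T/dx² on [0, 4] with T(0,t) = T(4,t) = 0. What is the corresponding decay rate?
Eigenvalues: λₙ = 3.22n²π²/4².
First three modes:
  n=1: λ₁ = 3.22π²/4² ≈ 1.986
  n=2: λ₂ = 12.88π²/4² ≈ 7.945 (4× faster decay)
  n=3: λ₃ = 28.98π²/4² ≈ 17.876 (9× faster decay)
As t → ∞, higher modes decay exponentially faster. The n=1 mode dominates: T ~ c₁ sin(πx/4) e^{-λ₁t}.
Decay rate: λ₁ = 3.22π²/4² ≈ 1.986.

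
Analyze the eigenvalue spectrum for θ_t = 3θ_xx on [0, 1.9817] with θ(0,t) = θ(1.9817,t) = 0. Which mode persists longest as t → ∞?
Eigenvalues: λₙ = 3n²π²/1.9817².
First three modes:
  n=1: λ₁ = 3π²/1.9817² ≈ 7.54
  n=2: λ₂ = 12π²/1.9817² ≈ 30.158 (4× faster decay)
  n=3: λ₃ = 27π²/1.9817² ≈ 67.856 (9× faster decay)
As t → ∞, higher modes decay exponentially faster. The n=1 mode dominates: θ ~ c₁ sin(πx/1.9817) e^{-λ₁t}.
Decay rate: λ₁ = 3π²/1.9817² ≈ 7.54.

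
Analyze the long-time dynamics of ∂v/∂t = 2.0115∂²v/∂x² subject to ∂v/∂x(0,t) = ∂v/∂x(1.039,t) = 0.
Long-time behavior: v → constant (steady state). Heat is conserved (no flux at boundaries); solution approaches the spatial average.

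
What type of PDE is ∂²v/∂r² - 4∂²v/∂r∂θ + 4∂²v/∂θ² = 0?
With A = 1, B = -4, C = 4, the discriminant is 0. This is a parabolic PDE.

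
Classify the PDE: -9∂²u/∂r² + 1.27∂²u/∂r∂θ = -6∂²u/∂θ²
Rewriting in standard form: -9∂²u/∂r² + 1.27∂²u/∂r∂θ + 6∂²u/∂θ² = 0. A = -9, B = 1.27, C = 6. Discriminant B² - 4AC = 217.6129. Since 217.6129 > 0, hyperbolic.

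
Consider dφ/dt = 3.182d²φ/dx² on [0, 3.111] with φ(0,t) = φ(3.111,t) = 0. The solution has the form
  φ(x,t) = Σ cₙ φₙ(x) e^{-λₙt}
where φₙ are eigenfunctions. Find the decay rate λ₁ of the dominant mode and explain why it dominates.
Eigenvalues: λₙ = 3.182n²π²/3.111².
First three modes:
  n=1: λ₁ = 3.182π²/3.111² ≈ 3.245
  n=2: λ₂ = 12.728π²/3.111² ≈ 12.98 (4× faster decay)
  n=3: λ₃ = 28.638π²/3.111² ≈ 29.204 (9× faster decay)
As t → ∞, higher modes decay exponentially faster. The n=1 mode dominates: φ ~ c₁ sin(πx/3.111) e^{-λ₁t}.
Decay rate: λ₁ = 3.182π²/3.111² ≈ 3.245.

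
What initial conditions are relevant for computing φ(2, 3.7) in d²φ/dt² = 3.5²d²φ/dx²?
Domain of dependence: [-10.95, 14.95]. Signals travel at speed 3.5, so data within |x - 2| ≤ 3.5·3.7 = 12.95 can reach the point.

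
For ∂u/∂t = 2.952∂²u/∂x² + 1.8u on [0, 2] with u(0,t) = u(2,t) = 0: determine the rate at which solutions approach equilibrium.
Eigenvalues: λₙ = 2.952n²π²/2² - 1.8.
First three modes:
  n=1: λ₁ = 2.952π²/2² - 1.8 ≈ 5.484
  n=2: λ₂ = 11.808π²/2² - 1.8 ≈ 27.335
  n=3: λ₃ = 26.568π²/2² - 1.8 ≈ 63.754
Since 2.952π²/2² ≈ 7.284 > 1.8, all λₙ > 0.
The n=1 mode decays slowest → dominates as t → ∞.
Asymptotic: u ~ c₁ sin(πx/2) e^{-λ₁t} with decay rate λ₁ ≈ 5.484.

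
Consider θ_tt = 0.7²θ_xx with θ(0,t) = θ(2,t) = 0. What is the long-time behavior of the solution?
As t → ∞, θ oscillates (no decay). Energy is conserved; the solution oscillates indefinitely as standing waves.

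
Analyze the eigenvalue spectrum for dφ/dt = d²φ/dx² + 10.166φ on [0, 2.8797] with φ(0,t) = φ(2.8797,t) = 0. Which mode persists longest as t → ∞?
Eigenvalues: λₙ = n²π²/2.8797² - 10.166.
First three modes:
  n=1: λ₁ = π²/2.8797² - 10.166 ≈ -8.976
  n=2: λ₂ = 4π²/2.8797² - 10.166 ≈ -5.405
  n=3: λ₃ = 9π²/2.8797² - 10.166 ≈ 0.545
Since π²/2.8797² ≈ 1.19 < 10.166, λ₁ < 0.
The n=1 mode grows fastest (−λₙ is largest for n=1) → dominates.
Asymptotic: φ ~ c₁ sin(πx/2.8797) e^{8.976t} (exponential growth at rate −λ₁ ≈ 8.976).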